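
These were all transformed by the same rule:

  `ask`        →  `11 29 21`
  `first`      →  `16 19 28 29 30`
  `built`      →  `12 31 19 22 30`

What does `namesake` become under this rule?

Letters become their 1-based position plus 10 (so a→11, b→12, …).
Applying it to namesake: n=14→24, a=1→11, m=13→23, e=5→15, s=19→29, a=1→11, k=11→21, e=5→15.

24 11 23 15 29 11 21 15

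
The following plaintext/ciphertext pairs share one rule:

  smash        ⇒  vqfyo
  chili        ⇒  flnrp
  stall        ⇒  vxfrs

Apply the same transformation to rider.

In smash: s→v is +3, m→q is +4, a→f is +5, s→y is +6 — the shift increases by 1 each position. Each letter shifts forward by (position + 3), i.e. 3, 4, 5, … — the shift grows by one for each successive letter.
Applying it to rider: r+3=u, i+4=m, d+5=i, e+6=k, r+7=y.

umiky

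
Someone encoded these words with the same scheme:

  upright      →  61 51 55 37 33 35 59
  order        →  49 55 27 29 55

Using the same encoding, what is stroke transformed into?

u(#21)→61 and p(#16)→51: differences scale by 2, so n = 2·pos + 19. The formula is n = 2×(alphabet index, a=1) + 19.
Applying it to stroke: s=19→57, t=20→59, r=18→55, o=15→49, k=11→41, e=5→29.

57 59 55 49 41 29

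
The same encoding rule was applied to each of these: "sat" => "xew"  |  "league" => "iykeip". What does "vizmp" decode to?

Two steps: reverse the string, then apply a Caesar shift of +4.
Undoing it on vizmp: shift back: v−4=r, i−4=e, z−4=v, m−4=i, p−4=l → revil; then reverse → liver.

liver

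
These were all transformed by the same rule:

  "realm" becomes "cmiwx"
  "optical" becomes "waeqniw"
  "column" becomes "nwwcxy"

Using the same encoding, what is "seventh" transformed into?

The shift depends on letter class: consonant r→c is +11, but vowel e→m is +8. Two shifts are in play — +8 for a/e/i/o/u, +11 for every other letter.
Applying it to seventh: s(cons)+11=d, e(vowel)+8=m, v(cons)+11=g, e(vowel)+8=m, n(cons)+11=y, t(cons)+11=e, h(cons)+11=s.

dmgmyes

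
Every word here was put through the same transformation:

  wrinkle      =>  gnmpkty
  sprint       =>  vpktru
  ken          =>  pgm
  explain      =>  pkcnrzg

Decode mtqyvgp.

network

The output letters match the input read backwards, each shifted +2: wrinkle reversed is elknirw. Two steps: reverse the string, then apply a Caesar shift of +2.
Reversing it on mtqyvgp: shift back: m−2=k, t−2=r, q−2=o, y−2=w, v−2=t, g−2=e, p−2=n → krowten; then reverse → network.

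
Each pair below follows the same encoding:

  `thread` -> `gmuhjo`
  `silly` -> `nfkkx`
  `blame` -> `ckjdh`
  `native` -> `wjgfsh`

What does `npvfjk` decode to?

social

t(19)→g(6) and h(7)→m(12) fit y≡19x+9 (mod 26); the inverse of 19 mod 26 is 11. Treating letters as 0–25, the rule is x ↦ 19x + 9 (mod 26).
Undoing it on npvfjk: n(13)→11·(13−9)≡18=s; p(15)→11·(15−9)≡14=o; v(21)→11·(21−9)≡2=c; f(5)→11·(5−9)≡8=i; j(9)→11·(9−9)≡0=a; k(10)→11·(10−9)≡11=l (all mod 26).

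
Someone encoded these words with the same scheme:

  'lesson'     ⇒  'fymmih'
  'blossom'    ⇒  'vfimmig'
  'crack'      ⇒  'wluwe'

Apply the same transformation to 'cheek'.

Compare letters: l→f is +20, e→y is +20, s→m is +20 — a constant shift. It's a constant shift of +20 (ROT20).
For cheek: c+20=w, h+20=b, e+20=y, e+20=y, k+20=e.

wbyye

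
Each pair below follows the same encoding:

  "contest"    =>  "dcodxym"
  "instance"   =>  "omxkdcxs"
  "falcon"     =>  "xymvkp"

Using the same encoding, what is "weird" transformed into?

nbsog

The output letters match the input read backwards, each shifted +10: contest reversed is tsetnoc. Two steps: reverse the string, then apply a Caesar shift of +10.
Applying it to weird: reverse → driew; then shift: d+10=n, r+10=b, i+10=s, e+10=o, w+10=g.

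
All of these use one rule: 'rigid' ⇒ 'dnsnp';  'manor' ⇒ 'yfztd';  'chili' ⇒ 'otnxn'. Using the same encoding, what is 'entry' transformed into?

jzfdk

The rule splits by letter class: vowels +5, consonants +12.
Applying it to entry: e(vowel)+5=j, n(cons)+12=z, t(cons)+12=f, r(cons)+12=d, y(cons)+12=k.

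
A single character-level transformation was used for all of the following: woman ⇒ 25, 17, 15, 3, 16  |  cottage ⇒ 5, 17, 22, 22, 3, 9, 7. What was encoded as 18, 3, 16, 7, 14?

panel

w is letter #23 and maps to 25: an offset of 2. Letters become their 1-based position plus 2 (so a→3, b→4, …).
Reversing it on 18, 3, 16, 7, 14: 18→(18−2)÷1=16=p, 3→(3−2)÷1=1=a, 16→(16−2)÷1=14=n, 7→(7−2)÷1=5=e, 14→(14−2)÷1=12=l.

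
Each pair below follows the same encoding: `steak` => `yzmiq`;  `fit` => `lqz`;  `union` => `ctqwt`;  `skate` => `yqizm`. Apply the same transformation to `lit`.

The shift depends on letter class: consonant s→y is +6, but vowel e→m is +8. The rule splits by letter class: vowels +8, consonants +6.
For lit: l(cons)+6=r, i(vowel)+8=q, t(cons)+6=z.

rqz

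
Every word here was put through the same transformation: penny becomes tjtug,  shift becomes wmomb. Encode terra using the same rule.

xjxyi

In penny: p→t is +4, e→j is +5, n→t is +6, n→u is +7 — the shift increases by 1 each position. Letter i (0-indexed) is shifted by i+4, so successive shifts are 4, 5, 6, ….
On terra: t+4=x, e+5=j, r+6=x, r+7=y, a+8=i.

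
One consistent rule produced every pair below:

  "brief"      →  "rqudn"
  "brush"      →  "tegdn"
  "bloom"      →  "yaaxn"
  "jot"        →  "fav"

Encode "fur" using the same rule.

The output letters match the input read backwards, each shifted +12: brief reversed is feirb. Read the word backwards and shift each letter +12.
Applying it to fur: reverse → ruf; then shift: r+12=d, u+12=g, f+12=r.

dgr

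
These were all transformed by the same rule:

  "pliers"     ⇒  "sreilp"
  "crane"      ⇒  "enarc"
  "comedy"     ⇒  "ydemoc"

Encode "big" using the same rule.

The output letters match the input read backwards: pliers reversed is sreilp. It's just the letters in reverse order.
For big: reverse → gib.

gib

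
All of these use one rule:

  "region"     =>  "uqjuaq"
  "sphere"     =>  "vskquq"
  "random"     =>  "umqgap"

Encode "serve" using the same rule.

The shift depends on letter class: consonant r→u is +3, but vowel e→q is +12. Vowels shift forward by 12 and consonants shift forward by 3.
Applying it to serve: s(cons)+3=v, e(vowel)+12=q, r(cons)+3=u, v(cons)+3=y, e(vowel)+12=q.

vquyq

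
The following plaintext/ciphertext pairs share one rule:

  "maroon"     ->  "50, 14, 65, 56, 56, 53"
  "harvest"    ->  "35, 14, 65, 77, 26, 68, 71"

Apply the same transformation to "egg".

26, 32, 32

m(#13)→50 and a(#1)→14: differences scale by 3, so n = 3·pos + 11. The formula is n = 3×(alphabet index, a=1) + 11.
On egg: e=5→26, g=7→32, g=7→32.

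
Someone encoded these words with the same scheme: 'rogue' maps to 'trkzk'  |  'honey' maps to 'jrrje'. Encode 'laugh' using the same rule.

ndyln

The shift increases by 1 at each position, starting from +2: 2, 3, 4, ….
Applying it to laugh: l+2=n, a+3=d, u+4=y, g+5=l, h+6=n.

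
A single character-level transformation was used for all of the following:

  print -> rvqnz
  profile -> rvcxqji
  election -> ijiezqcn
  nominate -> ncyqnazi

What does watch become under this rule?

sazeb

p(15)→r(17) and r(17)→v(21) fit y≡15x+0 (mod 26); the inverse of 15 mod 26 is 7. Each letter's alphabet position (a=0..z=25) is mapped through 15·x+0 mod 26 — an affine cipher.
On watch: w(22)→15·22+0≡18=s; a(0)→15·0+0≡0=a; t(19)→15·19+0≡25=z; c(2)→15·2+0≡4=e; h(7)→15·7+0≡1=b (all mod 26).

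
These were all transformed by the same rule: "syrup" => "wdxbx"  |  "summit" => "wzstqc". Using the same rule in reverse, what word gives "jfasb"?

In syrup: s→w is +4, y→d is +5, r→x is +6, u→b is +7 — the shift increases by 1 each position. Each letter shifts forward by (position + 4), i.e. 4, 5, 6, … — the shift grows by one for each successive letter.
Decoding jfasb: j−4=f, f−5=a, a−6=u, s−7=l, b−8=t.

fault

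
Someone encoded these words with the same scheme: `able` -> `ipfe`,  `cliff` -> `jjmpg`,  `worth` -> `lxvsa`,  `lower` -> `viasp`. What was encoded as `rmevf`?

brain

The output letters match the input read backwards, each shifted +4: able reversed is elba. The word is reversed, then every letter is shifted forward by 4.
Decoding rmevf: shift back: r−4=n, m−4=i, e−4=a, v−4=r, f−4=b → niarb; then reverse → brain.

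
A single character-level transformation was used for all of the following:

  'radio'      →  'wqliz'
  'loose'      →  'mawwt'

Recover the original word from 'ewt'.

The output letters match the input read backwards, each shifted +8: radio reversed is oidar. Two steps: reverse the string, then apply a Caesar shift of +8.
Reversing it on ewt: shift back: e−8=w, w−8=o, t−8=l → wol; then reverse → low.

low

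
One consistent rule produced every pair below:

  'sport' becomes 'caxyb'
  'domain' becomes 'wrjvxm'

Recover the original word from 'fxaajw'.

The output letters match the input read backwards, each shifted +9: sport reversed is trops. Read the word backwards and shift each letter +9.
Undoing it on fxaajw: shift back: f−9=w, x−9=o, a−9=r, a−9=r, j−9=a, w−9=n → worran; then reverse → narrow.

narrow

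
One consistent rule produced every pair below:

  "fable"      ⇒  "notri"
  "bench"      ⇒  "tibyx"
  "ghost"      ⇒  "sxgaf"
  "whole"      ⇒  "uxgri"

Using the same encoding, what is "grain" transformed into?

f(5)→n(13) and a(0)→o(14) fit y≡5x+14 (mod 26); the inverse of 5 mod 26 is 21. Treating letters as 0–25, the rule is x ↦ 5x + 14 (mod 26).
On grain: g(6)→5·6+14≡18=s; r(17)→5·17+14≡21=v; a(0)→5·0+14≡14=o; i(8)→5·8+14≡2=c; n(13)→5·13+14≡1=b (all mod 26).

svocb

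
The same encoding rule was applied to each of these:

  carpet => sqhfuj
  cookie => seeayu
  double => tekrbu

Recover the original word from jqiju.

Every letter moves 16 places later in the alphabet, wrapping around z→a.
Reversing it on jqiju: j−16=t, q−16=a, i−16=s, j−16=t, u−16=e.

taste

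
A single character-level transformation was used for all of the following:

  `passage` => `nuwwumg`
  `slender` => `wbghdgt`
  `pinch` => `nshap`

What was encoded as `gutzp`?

earth

p(15)→n(13) and a(0)→u(20) fit y≡3x+20 (mod 26); the inverse of 3 mod 26 is 9. Treating letters as 0–25, the rule is x ↦ 3x + 20 (mod 26).
Undoing it on gutzp: g(6)→9·(6−20)≡4=e; u(20)→9·(20−20)≡0=a; t(19)→9·(19−20)≡17=r; z(25)→9·(25−20)≡19=t; p(15)→9·(15−20)≡7=h (all mod 26).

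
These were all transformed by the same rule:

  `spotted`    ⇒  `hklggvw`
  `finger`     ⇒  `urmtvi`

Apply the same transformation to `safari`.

hzuzir

Each letter is replaced by its mirror in the alphabet: a↔z, b↔y, c↔x, and so on (the Atbash cipher).
For safari: s↔h, a↔z, f↔u, a↔z, r↔i, i↔r.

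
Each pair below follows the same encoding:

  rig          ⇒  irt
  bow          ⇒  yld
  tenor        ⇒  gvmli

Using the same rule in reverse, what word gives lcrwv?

Each pair mirrors across the alphabet (r↔i, i↔r, g↔t): positions sum to 25. This is the alphabet-reversal cipher (Atbash): a becomes z, b becomes y, etc.
Decoding lcrwv: l↔o, c↔x, r↔i, w↔d, v↔e.

oxide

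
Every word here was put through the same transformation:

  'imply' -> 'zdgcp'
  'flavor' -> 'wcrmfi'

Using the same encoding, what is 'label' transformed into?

crsvc

Compare letters: i→z is +17, m→d is +17, p→g is +17 — a constant shift. This is a Caesar cipher with shift 17.
For label: l+17=c, a+17=r, b+17=s, e+17=v, l+17=c.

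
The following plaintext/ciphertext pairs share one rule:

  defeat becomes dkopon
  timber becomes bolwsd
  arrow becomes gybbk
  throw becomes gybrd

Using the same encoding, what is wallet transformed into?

The output letters match the input read backwards, each shifted +10: defeat reversed is taefed. Read the word backwards and shift each letter +10.
For wallet: reverse → tellaw; then shift: t+10=d, e+10=o, l+10=v, l+10=v, a+10=k, w+10=g.

dovvkg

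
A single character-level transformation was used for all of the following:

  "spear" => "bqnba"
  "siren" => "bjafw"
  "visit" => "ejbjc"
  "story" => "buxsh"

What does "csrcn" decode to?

tribe

Shifts by position in spear: pos 0: s→b (+9), pos 1: p→q (+1), pos 2: e→n (+9), pos 3: a→b (+1) — repeating every 2. The shifts repeat in a cycle of length 2: positions 0,1,… shift by +9, +1, then the pattern repeats.
Reversing it on csrcn: c−9=t, s−1=r, r−9=i, c−1=b, n−9=e.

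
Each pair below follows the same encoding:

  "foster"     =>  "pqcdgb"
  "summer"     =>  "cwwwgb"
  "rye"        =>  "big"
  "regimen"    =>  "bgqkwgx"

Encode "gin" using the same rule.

qkx

Vowels shift forward by 2 and consonants shift forward by 10.
Applying it to gin: g(cons)+10=q, i(vowel)+2=k, n(cons)+10=x.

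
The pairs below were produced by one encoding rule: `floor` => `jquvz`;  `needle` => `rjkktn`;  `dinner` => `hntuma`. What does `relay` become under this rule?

vjrhg

In floor: f→j is +4, l→q is +5, o→u is +6, o→v is +7 — the shift increases by 1 each position. Letter i (0-indexed) is shifted by i+4, so successive shifts are 4, 5, 6, ….
On relay: r+4=v, e+5=j, l+6=r, a+7=h, y+8=g.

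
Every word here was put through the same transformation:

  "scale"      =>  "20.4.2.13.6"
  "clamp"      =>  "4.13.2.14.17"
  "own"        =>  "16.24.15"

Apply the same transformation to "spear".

20.17.6.2.19

s is letter #19 and maps to 20: an offset of 1. Each letter is replaced by its alphabet position (a=1..z=26) + 1.
On spear: s=19→20, p=16→17, e=5→6, a=1→2, r=18→19.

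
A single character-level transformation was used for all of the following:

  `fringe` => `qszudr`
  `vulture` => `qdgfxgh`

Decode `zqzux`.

linen

The output letters match the input read backwards, each shifted +12: fringe reversed is egnirf. Read the word backwards and shift each letter +12.
Undoing it on zqzux: shift back: z−12=n, q−12=e, z−12=n, u−12=i, x−12=l → nenil; then reverse → linen.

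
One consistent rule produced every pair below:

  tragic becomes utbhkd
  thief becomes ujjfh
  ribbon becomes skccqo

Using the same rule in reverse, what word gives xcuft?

water

Shifts by position in tragic: pos 0: t→u (+1), pos 1: r→t (+2), pos 2: a→b (+1), pos 3: g→h (+1), pos 4: i→k (+2), pos 5: c→d (+1) — repeating every 3. The shifts repeat in a cycle of length 3: positions 0,1,… shift by +1, +2, +1, then the pattern repeats.
Undoing it on xcuft: x−1=w, c−2=a, u−1=t, f−1=e, t−2=r.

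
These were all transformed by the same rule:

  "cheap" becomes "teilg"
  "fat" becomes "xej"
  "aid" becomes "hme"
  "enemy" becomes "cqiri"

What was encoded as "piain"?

The output letters match the input read backwards, each shifted +4: cheap reversed is paehc. Read the word backwards and shift each letter +4.
Reversing it on piain: shift back: p−4=l, i−4=e, a−4=w, i−4=e, n−4=j → lewej; then reverse → jewel.

jewel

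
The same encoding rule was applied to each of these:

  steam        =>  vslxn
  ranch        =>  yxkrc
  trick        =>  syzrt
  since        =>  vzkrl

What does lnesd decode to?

empty

s(18)→v(21) and t(19)→s(18) fit y≡23x+23 (mod 26); the inverse of 23 mod 26 is 17. This is an affine cipher: with a=0,…,z=25, each position x becomes (23x+23) mod 26.
Decoding lnesd: l(11)→17·(11−23)≡4=e; n(13)→17·(13−23)≡12=m; e(4)→17·(4−23)≡15=p; s(18)→17·(18−23)≡19=t; d(3)→17·(3−23)≡24=y (all mod 26).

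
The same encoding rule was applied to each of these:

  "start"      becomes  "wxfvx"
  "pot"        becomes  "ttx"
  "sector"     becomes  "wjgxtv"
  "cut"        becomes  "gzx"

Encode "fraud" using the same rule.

jvfzh

Two shifts are in play — +5 for a/e/i/o/u, +4 for every other letter.
Applying it to fraud: f(cons)+4=j, r(cons)+4=v, a(vowel)+5=f, u(vowel)+5=z, d(cons)+4=h.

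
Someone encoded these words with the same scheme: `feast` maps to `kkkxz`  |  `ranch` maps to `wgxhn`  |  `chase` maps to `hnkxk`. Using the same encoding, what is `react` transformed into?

wkkhz

A repeating key of period 3 is used — shifts +5, +6, +10 over and over.
For react: r+5=w, e+6=k, a+10=k, c+5=h, t+6=z.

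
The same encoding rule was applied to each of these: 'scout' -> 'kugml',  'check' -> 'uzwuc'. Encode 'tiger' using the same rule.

laywj

Every letter moves 18 places later in the alphabet, wrapping around z→a.
Applying it to tiger: t+18=l, i+18=a, g+18=y, e+18=w, r+18=j.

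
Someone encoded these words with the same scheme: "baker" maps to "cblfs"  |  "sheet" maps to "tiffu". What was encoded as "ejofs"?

Compare letters: b→c is +1, a→b is +1, k→l is +1 — a constant shift. It's a constant shift of +1 (ROT1).
Undoing it on ejofs: e−1=d, j−1=i, o−1=n, f−1=e, s−1=r.

diner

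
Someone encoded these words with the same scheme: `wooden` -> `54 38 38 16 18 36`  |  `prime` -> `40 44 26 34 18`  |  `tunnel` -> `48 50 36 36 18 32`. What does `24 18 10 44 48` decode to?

heart

With a=1..z=26, the number is 2·pos + 8.
Undoing it on 24 18 10 44 48: 24→(24−8)÷2=8=h, 18→(18−8)÷2=5=e, 10→(10−8)÷2=1=a, 44→(44−8)÷2=18=r, 48→(48−8)÷2=20=t.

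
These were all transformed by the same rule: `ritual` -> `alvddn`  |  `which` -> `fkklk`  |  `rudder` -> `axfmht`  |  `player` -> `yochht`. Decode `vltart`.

Shifts by position in ritual: pos 0: r→a (+9), pos 1: i→l (+3), pos 2: t→v (+2), pos 3: u→d (+9), pos 4: a→d (+3), pos 5: l→n (+2) — repeating every 3. A repeating key of period 3 is used — shifts +9, +3, +2 over and over.
Undoing it on vltart: v−9=m, l−3=i, t−2=r, a−9=r, r−3=o, t−2=r.

mirror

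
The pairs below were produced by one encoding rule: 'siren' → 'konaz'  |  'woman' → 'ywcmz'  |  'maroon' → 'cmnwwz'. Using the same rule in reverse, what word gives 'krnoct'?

shrimp

s(18)→k(10) and i(8)→o(14) fit y≡23x+12 (mod 26); the inverse of 23 mod 26 is 17. Treating letters as 0–25, the rule is x ↦ 23x + 12 (mod 26).
Reversing it on krnoct: k(10)→17·(10−12)≡18=s; r(17)→17·(17−12)≡7=h; n(13)→17·(13−12)≡17=r; o(14)→17·(14−12)≡8=i; c(2)→17·(2−12)≡12=m; t(19)→17·(19−12)≡15=p (all mod 26).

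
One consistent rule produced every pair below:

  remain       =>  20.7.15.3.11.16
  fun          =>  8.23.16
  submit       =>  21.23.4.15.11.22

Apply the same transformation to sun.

21.23.16

r is letter #18 and maps to 20: an offset of 2. Letters become their 1-based position plus 2 (so a→3, b→4, …).
On sun: s=19→21, u=21→23, n=14→16.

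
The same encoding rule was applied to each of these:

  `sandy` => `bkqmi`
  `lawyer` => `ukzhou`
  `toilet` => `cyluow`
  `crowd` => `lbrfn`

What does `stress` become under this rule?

Shifts by position in sandy: pos 0: s→b (+9), pos 1: a→k (+10), pos 2: n→q (+3), pos 3: d→m (+9), pos 4: y→i (+10) — repeating every 3. A repeating key of period 3 is used — shifts +9, +10, +3 over and over.
Applying it to stress: s+9=b, t+10=d, r+3=u, e+9=n, s+10=c, s+3=v.

bduncv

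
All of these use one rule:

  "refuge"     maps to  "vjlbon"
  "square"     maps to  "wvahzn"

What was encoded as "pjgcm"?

leave

In refuge: r→v is +4, e→j is +5, f→l is +6, u→b is +7 — the shift increases by 1 each position. The shift increases by 1 at each position, starting from +4: 4, 5, 6, ….
Reversing it on pjgcm: p−4=l, j−5=e, g−6=a, c−7=v, m−8=e.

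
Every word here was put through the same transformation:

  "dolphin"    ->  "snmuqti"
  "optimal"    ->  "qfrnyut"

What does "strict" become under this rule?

yhnwyx

The output letters match the input read backwards, each shifted +5: dolphin reversed is nihplod. The word is reversed, then every letter is shifted forward by 5.
On strict: reverse → tcirts; then shift: t+5=y, c+5=h, i+5=n, r+5=w, t+5=y, s+5=x.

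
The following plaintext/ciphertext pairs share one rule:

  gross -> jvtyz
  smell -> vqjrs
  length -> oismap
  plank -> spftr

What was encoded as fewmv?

In gross: g→j is +3, r→v is +4, o→t is +5, s→y is +6 — the shift increases by 1 each position. The shift increases by 1 at each position, starting from +3: 3, 4, 5, ….
Decoding fewmv: f−3=c, e−4=a, w−5=r, m−6=g, v−7=o.

cargo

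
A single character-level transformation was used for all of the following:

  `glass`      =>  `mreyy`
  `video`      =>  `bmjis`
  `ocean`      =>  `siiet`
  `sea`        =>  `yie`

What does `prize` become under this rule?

The shift depends on letter class: consonant g→m is +6, but vowel a→e is +4. Two shifts are in play — +4 for a/e/i/o/u, +6 for every other letter.
Applying it to prize: p(cons)+6=v, r(cons)+6=x, i(vowel)+4=m, z(cons)+6=f, e(vowel)+4=i.

vxmfi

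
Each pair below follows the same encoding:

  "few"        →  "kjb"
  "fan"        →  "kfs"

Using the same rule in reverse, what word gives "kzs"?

fun

Compare letters: f→k is +5, e→j is +5, w→b is +5 — a constant shift. This is a Caesar cipher with shift 5.
Undoing it on kzs: k−5=f, z−5=u, s−5=n.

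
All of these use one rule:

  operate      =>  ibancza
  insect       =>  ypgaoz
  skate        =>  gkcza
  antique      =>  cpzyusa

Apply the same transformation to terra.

o(14)→i(8) and p(15)→b(1) fit y≡19x+2 (mod 26); the inverse of 19 mod 26 is 11. Each letter's alphabet position (a=0..z=25) is mapped through 19·x+2 mod 26 — an affine cipher.
For terra: t(19)→19·19+2≡25=z; e(4)→19·4+2≡0=a; r(17)→19·17+2≡13=n; r(17)→19·17+2≡13=n; a(0)→19·0+2≡2=c (all mod 26).

zannc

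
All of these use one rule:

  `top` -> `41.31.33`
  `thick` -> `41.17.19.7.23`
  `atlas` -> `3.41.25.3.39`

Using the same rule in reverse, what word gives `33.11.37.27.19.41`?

t(#20)→41 and o(#15)→31: differences scale by 2, so n = 2·pos + 1. Each letter becomes 2×(its alphabet position, a=1..z=26) + 1.
Decoding 33.11.37.27.19.41: 33→(33−1)÷2=16=p, 11→(11−1)÷2=5=e, 37→(37−1)÷2=18=r, 27→(27−1)÷2=13=m, 19→(19−1)÷2=9=i, 41→(41−1)÷2=20=t.

permit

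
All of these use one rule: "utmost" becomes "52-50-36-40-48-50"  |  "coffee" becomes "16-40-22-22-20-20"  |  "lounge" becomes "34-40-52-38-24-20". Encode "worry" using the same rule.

With a=1..z=26, the number is 2·pos + 10.
On worry: w=23→56, o=15→40, r=18→46, r=18→46, y=25→60.

56-40-46-46-60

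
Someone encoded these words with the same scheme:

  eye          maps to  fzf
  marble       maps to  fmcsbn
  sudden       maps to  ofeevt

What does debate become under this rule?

Two steps: reverse the string, then apply a Caesar shift of +1.
Applying it to debate: reverse → etabed; then shift: e+1=f, t+1=u, a+1=b, b+1=c, e+1=f, d+1=e.

fubcfe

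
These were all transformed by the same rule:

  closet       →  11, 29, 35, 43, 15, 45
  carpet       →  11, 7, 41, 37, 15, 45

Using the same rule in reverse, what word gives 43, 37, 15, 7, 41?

spear

Each letter becomes 2×(its alphabet position, a=1..z=26) + 5.
Decoding 43, 37, 15, 7, 41: 43→(43−5)÷2=19=s, 37→(37−5)÷2=16=p, 15→(15−5)÷2=5=e, 7→(7−5)÷2=1=a, 41→(41−5)÷2=18=r.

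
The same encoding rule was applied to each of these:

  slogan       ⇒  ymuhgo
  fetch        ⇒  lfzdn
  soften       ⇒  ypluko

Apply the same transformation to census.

Shifts by position in slogan: pos 0: s→y (+6), pos 1: l→m (+1), pos 2: o→u (+6), pos 3: g→h (+1) — repeating every 2. The shifts repeat in a cycle of length 2: positions 0,1,… shift by +6, +1, then the pattern repeats.
On census: c+6=i, e+1=f, n+6=t, s+1=t, u+6=a, s+1=t.

ifttat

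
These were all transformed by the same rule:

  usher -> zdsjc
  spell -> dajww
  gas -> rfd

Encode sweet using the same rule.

dhjje

The shift depends on letter class: consonant s→d is +11, but vowel u→z is +5. Two shifts are in play — +5 for a/e/i/o/u, +11 for every other letter.
On sweet: s(cons)+11=d, w(cons)+11=h, e(vowel)+5=j, e(vowel)+5=j, t(cons)+11=e.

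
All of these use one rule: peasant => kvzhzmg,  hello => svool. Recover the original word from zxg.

Each pair mirrors across the alphabet (p↔k, e↔v, a↔z): positions sum to 25. This is the alphabet-reversal cipher (Atbash): a becomes z, b becomes y, etc.
Undoing it on zxg: z↔a, x↔c, g↔t.

act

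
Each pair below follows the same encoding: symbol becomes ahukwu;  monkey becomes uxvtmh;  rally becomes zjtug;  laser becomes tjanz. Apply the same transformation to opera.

wymai

A repeating key of period 2 is used — shifts +8, +9 over and over.
For opera: o+8=w, p+9=y, e+8=m, r+9=a, a+8=i.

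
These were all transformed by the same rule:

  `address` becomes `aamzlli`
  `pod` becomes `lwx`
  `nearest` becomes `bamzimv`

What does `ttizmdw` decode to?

overall

The output letters match the input read backwards, each shifted +8: address reversed is sserdda. Read the word backwards and shift each letter +8.
Reversing it on ttizmdw: shift back: t−8=l, t−8=l, i−8=a, z−8=r, m−8=e, d−8=v, w−8=o → llarevo; then reverse → overall.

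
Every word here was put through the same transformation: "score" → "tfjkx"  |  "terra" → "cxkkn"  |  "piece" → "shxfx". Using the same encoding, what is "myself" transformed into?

rvtxig

s(18)→t(19) and c(2)→f(5) fit y≡9x+13 (mod 26); the inverse of 9 mod 26 is 3. Treating letters as 0–25, the rule is x ↦ 9x + 13 (mod 26).
Applying it to myself: m(12)→9·12+13≡17=r; y(24)→9·24+13≡21=v; s(18)→9·18+13≡19=t; e(4)→9·4+13≡23=x; l(11)→9·11+13≡8=i; f(5)→9·5+13≡6=g (all mod 26).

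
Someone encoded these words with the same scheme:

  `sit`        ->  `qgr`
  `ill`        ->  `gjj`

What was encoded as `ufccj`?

Compare letters: s→q is +24, i→g is +24, t→r is +24 — a constant shift. This is a Caesar cipher with shift 24.
Undoing it on ufccj: u−24=w, f−24=h, c−24=e, c−24=e, j−24=l.

wheel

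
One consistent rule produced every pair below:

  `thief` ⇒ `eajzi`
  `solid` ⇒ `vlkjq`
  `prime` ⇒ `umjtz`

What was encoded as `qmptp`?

drama

This is an affine cipher: with a=0,…,z=25, each position x becomes (9x+15) mod 26.
Decoding qmptp: q(16)→3·(16−15)≡3=d; m(12)→3·(12−15)≡17=r; p(15)→3·(15−15)≡0=a; t(19)→3·(19−15)≡12=m; p(15)→3·(15−15)≡0=a (all mod 26).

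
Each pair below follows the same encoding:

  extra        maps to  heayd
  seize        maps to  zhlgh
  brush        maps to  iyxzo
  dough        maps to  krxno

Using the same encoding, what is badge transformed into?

idknh

The shift depends on letter class: consonant x→e is +7, but vowel e→h is +3. The rule splits by letter class: vowels +3, consonants +7.
On badge: b(cons)+7=i, a(vowel)+3=d, d(cons)+7=k, g(cons)+7=n, e(vowel)+3=h.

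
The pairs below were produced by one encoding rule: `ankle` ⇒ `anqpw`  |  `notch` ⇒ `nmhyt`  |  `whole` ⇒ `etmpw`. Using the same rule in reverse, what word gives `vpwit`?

flesh

a(0)→a(0) and n(13)→n(13) fit y≡25x+0 (mod 26); the inverse of 25 mod 26 is 25. Each letter's alphabet position (a=0..z=25) is mapped through 25·x+0 mod 26 — an affine cipher.
Decoding vpwit: v(21)→25·(21−0)≡5=f; p(15)→25·(15−0)≡11=l; w(22)→25·(22−0)≡4=e; i(8)→25·(8−0)≡18=s; t(19)→25·(19−0)≡7=h (all mod 26).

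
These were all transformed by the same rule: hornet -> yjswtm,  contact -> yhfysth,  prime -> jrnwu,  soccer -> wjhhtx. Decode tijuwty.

The output letters match the input read backwards, each shifted +5: hornet reversed is tenroh. Read the word backwards and shift each letter +5.
Reversing it on tijuwty: shift back: t−5=o, i−5=d, j−5=e, u−5=p, w−5=r, t−5=o, y−5=t → odeprot; then reverse → torpedo.

torpedo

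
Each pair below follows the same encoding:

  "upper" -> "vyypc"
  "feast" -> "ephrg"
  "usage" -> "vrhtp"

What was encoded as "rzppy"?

Each letter's alphabet position (a=0..z=25) is mapped through 15·x+7 mod 26 — an affine cipher.
Reversing it on rzppy: r(17)→7·(17−7)≡18=s; z(25)→7·(25−7)≡22=w; p(15)→7·(15−7)≡4=e; p(15)→7·(15−7)≡4=e; y(24)→7·(24−7)≡15=p (all mod 26).

sweep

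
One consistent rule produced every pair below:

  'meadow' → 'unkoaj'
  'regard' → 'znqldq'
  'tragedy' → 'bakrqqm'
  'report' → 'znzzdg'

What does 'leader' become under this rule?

In meadow: m→u is +8, e→n is +9, a→k is +10, d→o is +11 — the shift increases by 1 each position. Letter i (0-indexed) is shifted by i+8, so successive shifts are 8, 9, 10, ….
Applying it to leader: l+8=t, e+9=n, a+10=k, d+11=o, e+12=q, r+13=e.

tnkoqe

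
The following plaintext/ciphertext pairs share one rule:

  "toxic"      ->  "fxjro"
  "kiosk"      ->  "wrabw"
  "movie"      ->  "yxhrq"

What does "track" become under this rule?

famlw

It's a Vigenère-style cipher with numeric key [12,9]: position i shifts by key[i mod 2].
For track: t+12=f, r+9=a, a+12=m, c+9=l, k+12=w.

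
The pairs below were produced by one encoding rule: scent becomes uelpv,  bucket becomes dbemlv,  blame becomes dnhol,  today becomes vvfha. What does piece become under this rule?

The shift depends on letter class: consonant s→u is +2, but vowel e→l is +7. Vowels shift forward by 7 and consonants shift forward by 2.
For piece: p(cons)+2=r, i(vowel)+7=p, e(vowel)+7=l, c(cons)+2=e, e(vowel)+7=l.

rplel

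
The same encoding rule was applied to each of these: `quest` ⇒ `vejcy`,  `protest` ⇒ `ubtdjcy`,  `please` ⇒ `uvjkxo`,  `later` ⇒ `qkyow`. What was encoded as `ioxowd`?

desert

Shifts by position in quest: pos 0: q→v (+5), pos 1: u→e (+10), pos 2: e→j (+5), pos 3: s→c (+10) — repeating every 2. It's a Vigenère-style cipher with numeric key [5,10]: position i shifts by key[i mod 2].
Decoding ioxowd: i−5=d, o−10=e, x−5=s, o−10=e, w−5=r, d−10=t.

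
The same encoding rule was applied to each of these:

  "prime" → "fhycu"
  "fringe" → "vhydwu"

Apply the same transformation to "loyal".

beoqb

Compare letters: p→f is +16, r→h is +16, i→y is +16 — a constant shift. This is a Caesar cipher with shift 16.
On loyal: l+16=b, o+16=e, y+16=o, a+16=q, l+16=b.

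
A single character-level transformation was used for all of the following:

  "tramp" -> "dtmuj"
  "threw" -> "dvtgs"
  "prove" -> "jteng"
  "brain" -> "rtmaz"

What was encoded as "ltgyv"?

fresh

t(19)→d(3) and r(17)→t(19) fit y≡5x+12 (mod 26); the inverse of 5 mod 26 is 21. This is an affine cipher: with a=0,…,z=25, each position x becomes (5x+12) mod 26.
Reversing it on ltgyv: l(11)→21·(11−12)≡5=f; t(19)→21·(19−12)≡17=r; g(6)→21·(6−12)≡4=e; y(24)→21·(24−12)≡18=s; v(21)→21·(21−12)≡7=h (all mod 26).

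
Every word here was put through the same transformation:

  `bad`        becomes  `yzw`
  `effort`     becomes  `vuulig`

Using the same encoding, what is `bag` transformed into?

Each letter is replaced by its mirror in the alphabet: a↔z, b↔y, c↔x, and so on (the Atbash cipher).
Applying it to bag: b↔y, a↔z, g↔t.

yzt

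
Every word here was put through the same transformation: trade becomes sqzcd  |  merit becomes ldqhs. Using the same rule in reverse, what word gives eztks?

fault

This is a Caesar cipher with shift 25.
Reversing it on eztks: e−25=f, z−25=a, t−25=u, k−25=l, s−25=t.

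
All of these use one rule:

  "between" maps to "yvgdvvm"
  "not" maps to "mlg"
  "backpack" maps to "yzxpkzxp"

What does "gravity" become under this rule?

tizergb

Each pair mirrors across the alphabet (b↔y, e↔v, t↔g): positions sum to 25. Letters are reflected about the middle of the alphabet (position → 25−position): Atbash.
Applying it to gravity: g↔t, r↔i, a↔z, v↔e, i↔r, t↔g, y↔b.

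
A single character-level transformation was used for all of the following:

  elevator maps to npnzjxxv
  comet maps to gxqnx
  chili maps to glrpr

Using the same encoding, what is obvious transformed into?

The shift depends on letter class: consonant l→p is +4, but vowel e→n is +9. Two shifts are in play — +9 for a/e/i/o/u, +4 for every other letter.
On obvious: o(vowel)+9=x, b(cons)+4=f, v(cons)+4=z, i(vowel)+9=r, o(vowel)+9=x, u(vowel)+9=d, s(cons)+4=w.

xfzrxdw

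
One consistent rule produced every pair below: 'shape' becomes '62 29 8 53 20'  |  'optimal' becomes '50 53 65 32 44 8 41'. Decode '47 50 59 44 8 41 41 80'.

s(#19)→62 and h(#8)→29: differences scale by 3, so n = 3·pos + 5. With a=1..z=26, the number is 3·pos + 5.
Reversing it on 47 50 59 44 8 41 41 80: 47→(47−5)÷3=14=n, 50→(50−5)÷3=15=o, 59→(59−5)÷3=18=r, 44→(44−5)÷3=13=m, 8→(8−5)÷3=1=a, 41→(41−5)÷3=12=l, 41→(41−5)÷3=12=l, 80→(80−5)÷3=25=y.

normally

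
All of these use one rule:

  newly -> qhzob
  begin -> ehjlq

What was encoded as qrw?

Compare letters: n→q is +3, e→h is +3, w→z is +3 — a constant shift. It's a constant shift of +3 (ROT3).
Decoding qrw: q−3=n, r−3=o, w−3=t.

not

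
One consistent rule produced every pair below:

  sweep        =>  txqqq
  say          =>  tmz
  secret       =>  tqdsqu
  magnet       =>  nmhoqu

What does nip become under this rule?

The shift depends on letter class: consonant s→t is +1, but vowel e→q is +12. Two shifts are in play — +12 for a/e/i/o/u, +1 for every other letter.
For nip: n(cons)+1=o, i(vowel)+12=u, p(cons)+1=q.

ouq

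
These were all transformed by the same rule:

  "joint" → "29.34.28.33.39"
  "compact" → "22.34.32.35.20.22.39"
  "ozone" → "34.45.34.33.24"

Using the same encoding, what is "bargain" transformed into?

Each letter is replaced by its alphabet position (a=1..z=26) + 19.
Applying it to bargain: b=2→21, a=1→20, r=18→37, g=7→26, a=1→20, i=9→28, n=14→33.

21.20.37.26.20.28.33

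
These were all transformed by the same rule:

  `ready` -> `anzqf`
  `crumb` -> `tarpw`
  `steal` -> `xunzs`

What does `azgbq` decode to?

rapid

r(17)→a(0) and e(4)→n(13) fit y≡23x+25 (mod 26); the inverse of 23 mod 26 is 17. This is an affine cipher: with a=0,…,z=25, each position x becomes (23x+25) mod 26.
Reversing it on azgbq: a(0)→17·(0−25)≡17=r; z(25)→17·(25−25)≡0=a; g(6)→17·(6−25)≡15=p; b(1)→17·(1−25)≡8=i; q(16)→17·(16−25)≡3=d (all mod 26).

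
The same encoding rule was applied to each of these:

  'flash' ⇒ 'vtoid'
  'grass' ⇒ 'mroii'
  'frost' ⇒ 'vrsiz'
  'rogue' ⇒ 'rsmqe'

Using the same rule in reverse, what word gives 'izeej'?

f(5)→v(21) and l(11)→t(19) fit y≡17x+14 (mod 26); the inverse of 17 mod 26 is 23. This is an affine cipher: with a=0,…,z=25, each position x becomes (17x+14) mod 26.
Decoding izeej: i(8)→23·(8−14)≡18=s; z(25)→23·(25−14)≡19=t; e(4)→23·(4−14)≡4=e; e(4)→23·(4−14)≡4=e; j(9)→23·(9−14)≡15=p (all mod 26).

steep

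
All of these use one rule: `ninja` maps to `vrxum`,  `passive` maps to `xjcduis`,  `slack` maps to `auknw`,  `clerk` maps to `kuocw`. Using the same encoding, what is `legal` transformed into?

In ninja: n→v is +8, i→r is +9, n→x is +10, j→u is +11 — the shift increases by 1 each position. Each letter shifts forward by (position + 8), i.e. 8, 9, 10, … — the shift grows by one for each successive letter.
For legal: l+8=t, e+9=n, g+10=q, a+11=l, l+12=x.

tnqlx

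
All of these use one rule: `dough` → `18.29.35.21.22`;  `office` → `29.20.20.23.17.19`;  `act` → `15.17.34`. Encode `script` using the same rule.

d is letter #4 and maps to 18: an offset of 14. Letters become their 1-based position plus 14 (so a→15, b→16, …).
Applying it to script: s=19→33, c=3→17, r=18→32, i=9→23, p=16→30, t=20→34.

33.17.32.23.30.34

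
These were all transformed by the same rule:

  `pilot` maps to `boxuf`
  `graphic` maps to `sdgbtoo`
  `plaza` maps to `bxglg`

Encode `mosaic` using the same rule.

Two shifts are in play — +6 for a/e/i/o/u, +12 for every other letter.
Applying it to mosaic: m(cons)+12=y, o(vowel)+6=u, s(cons)+12=e, a(vowel)+6=g, i(vowel)+6=o, c(cons)+12=o.

yuegoo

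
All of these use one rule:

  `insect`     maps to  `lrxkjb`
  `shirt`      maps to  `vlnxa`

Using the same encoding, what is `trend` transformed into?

In insect: i→l is +3, n→r is +4, s→x is +5, e→k is +6 — the shift increases by 1 each position. The shift increases by 1 at each position, starting from +3: 3, 4, 5, ….
Applying it to trend: t+3=w, r+4=v, e+5=j, n+6=t, d+7=k.

wvjtk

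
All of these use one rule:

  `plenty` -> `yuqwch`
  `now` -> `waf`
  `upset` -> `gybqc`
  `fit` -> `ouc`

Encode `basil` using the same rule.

kmbuu

The shift depends on letter class: consonant p→y is +9, but vowel e→q is +12. Vowels shift forward by 12 and consonants shift forward by 9.
Applying it to basil: b(cons)+9=k, a(vowel)+12=m, s(cons)+9=b, i(vowel)+12=u, l(cons)+9=u.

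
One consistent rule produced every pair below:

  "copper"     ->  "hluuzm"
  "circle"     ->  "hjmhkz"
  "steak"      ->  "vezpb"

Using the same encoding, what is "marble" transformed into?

c(2)→h(7) and o(14)→l(11) fit y≡9x+15 (mod 26); the inverse of 9 mod 26 is 3. This is an affine cipher: with a=0,…,z=25, each position x becomes (9x+15) mod 26.
Applying it to marble: m(12)→9·12+15≡19=t; a(0)→9·0+15≡15=p; r(17)→9·17+15≡12=m; b(1)→9·1+15≡24=y; l(11)→9·11+15≡10=k; e(4)→9·4+15≡25=z (all mod 26).

tpmykz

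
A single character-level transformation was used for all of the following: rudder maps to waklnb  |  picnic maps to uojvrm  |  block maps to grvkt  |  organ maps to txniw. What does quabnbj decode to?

lottery

Each letter shifts forward by (position + 5), i.e. 5, 6, 7, … — the shift grows by one for each successive letter.
Undoing it on quabnbj: q−5=l, u−6=o, a−7=t, b−8=t, n−9=e, b−10=r, j−11=y.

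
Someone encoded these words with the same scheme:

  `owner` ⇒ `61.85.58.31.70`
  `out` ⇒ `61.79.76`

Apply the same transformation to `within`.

o(#15)→61 and w(#23)→85: differences scale by 3, so n = 3·pos + 16. The formula is n = 3×(alphabet index, a=1) + 16.
For within: w=23→85, i=9→43, t=20→76, h=8→40, i=9→43, n=14→58.

85.43.76.40.43.58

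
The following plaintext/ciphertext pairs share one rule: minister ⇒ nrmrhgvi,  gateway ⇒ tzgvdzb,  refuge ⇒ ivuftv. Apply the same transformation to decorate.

Each pair mirrors across the alphabet (m↔n, i↔r, n↔m): positions sum to 25. This is the alphabet-reversal cipher (Atbash): a becomes z, b becomes y, etc.
Applying it to decorate: d↔w, e↔v, c↔x, o↔l, r↔i, a↔z, t↔g, e↔v.

wvxlizgv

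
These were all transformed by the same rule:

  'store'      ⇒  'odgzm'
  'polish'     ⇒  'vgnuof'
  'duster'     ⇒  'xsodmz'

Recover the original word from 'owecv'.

s(18)→o(14) and t(19)→d(3) fit y≡15x+4 (mod 26); the inverse of 15 mod 26 is 7. This is an affine cipher: with a=0,…,z=25, each position x becomes (15x+4) mod 26.
Reversing it on owecv: o(14)→7·(14−4)≡18=s; w(22)→7·(22−4)≡22=w; e(4)→7·(4−4)≡0=a; c(2)→7·(2−4)≡12=m; v(21)→7·(21−4)≡15=p (all mod 26).

swamp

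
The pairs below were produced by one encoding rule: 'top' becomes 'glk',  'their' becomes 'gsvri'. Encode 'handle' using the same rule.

szmwov

Each letter is replaced by its mirror in the alphabet: a↔z, b↔y, c↔x, and so on (the Atbash cipher).
For handle: h↔s, a↔z, n↔m, d↔w, l↔o, e↔v.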